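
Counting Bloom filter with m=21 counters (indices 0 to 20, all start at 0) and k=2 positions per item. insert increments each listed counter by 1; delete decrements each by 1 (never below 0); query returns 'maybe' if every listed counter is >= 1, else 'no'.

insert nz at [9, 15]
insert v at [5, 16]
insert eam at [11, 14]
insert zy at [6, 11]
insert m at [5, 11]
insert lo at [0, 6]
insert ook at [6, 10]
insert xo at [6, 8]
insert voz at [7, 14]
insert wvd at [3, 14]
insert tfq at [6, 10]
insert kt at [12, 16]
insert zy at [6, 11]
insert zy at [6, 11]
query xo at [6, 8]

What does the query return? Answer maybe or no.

Step 1: insert nz at [9, 15] -> counters=[0,0,0,0,0,0,0,0,0,1,0,0,0,0,0,1,0,0,0,0,0]
Step 2: insert v at [5, 16] -> counters=[0,0,0,0,0,1,0,0,0,1,0,0,0,0,0,1,1,0,0,0,0]
Step 3: insert eam at [11, 14] -> counters=[0,0,0,0,0,1,0,0,0,1,0,1,0,0,1,1,1,0,0,0,0]
Step 4: insert zy at [6, 11] -> counters=[0,0,0,0,0,1,1,0,0,1,0,2,0,0,1,1,1,0,0,0,0]
Step 5: insert m at [5, 11] -> counters=[0,0,0,0,0,2,1,0,0,1,0,3,0,0,1,1,1,0,0,0,0]
Step 6: insert lo at [0, 6] -> counters=[1,0,0,0,0,2,2,0,0,1,0,3,0,0,1,1,1,0,0,0,0]
Step 7: insert ook at [6, 10] -> counters=[1,0,0,0,0,2,3,0,0,1,1,3,0,0,1,1,1,0,0,0,0]
Step 8: insert xo at [6, 8] -> counters=[1,0,0,0,0,2,4,0,1,1,1,3,0,0,1,1,1,0,0,0,0]
Step 9: insert voz at [7, 14] -> counters=[1,0,0,0,0,2,4,1,1,1,1,3,0,0,2,1,1,0,0,0,0]
Step 10: insert wvd at [3, 14] -> counters=[1,0,0,1,0,2,4,1,1,1,1,3,0,0,3,1,1,0,0,0,0]
Step 11: insert tfq at [6, 10] -> counters=[1,0,0,1,0,2,5,1,1,1,2,3,0,0,3,1,1,0,0,0,0]
Step 12: insert kt at [12, 16] -> counters=[1,0,0,1,0,2,5,1,1,1,2,3,1,0,3,1,2,0,0,0,0]
Step 13: insert zy at [6, 11] -> counters=[1,0,0,1,0,2,6,1,1,1,2,4,1,0,3,1,2,0,0,0,0]
Step 14: insert zy at [6, 11] -> counters=[1,0,0,1,0,2,7,1,1,1,2,5,1,0,3,1,2,0,0,0,0]
Query xo: check counters[6]=7 counters[8]=1 -> maybe

Answer: maybe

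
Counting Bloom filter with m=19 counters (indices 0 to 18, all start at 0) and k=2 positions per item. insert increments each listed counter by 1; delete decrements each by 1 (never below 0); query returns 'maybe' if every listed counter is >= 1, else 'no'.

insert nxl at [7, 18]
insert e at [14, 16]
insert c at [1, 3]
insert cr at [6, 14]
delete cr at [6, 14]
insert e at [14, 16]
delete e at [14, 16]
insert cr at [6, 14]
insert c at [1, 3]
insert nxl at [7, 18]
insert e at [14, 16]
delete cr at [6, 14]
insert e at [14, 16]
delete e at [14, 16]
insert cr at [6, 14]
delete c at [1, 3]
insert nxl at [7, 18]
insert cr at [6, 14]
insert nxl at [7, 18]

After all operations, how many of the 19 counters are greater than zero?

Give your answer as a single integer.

Answer: 7

Derivation:
Step 1: insert nxl at [7, 18] -> counters=[0,0,0,0,0,0,0,1,0,0,0,0,0,0,0,0,0,0,1]
Step 2: insert e at [14, 16] -> counters=[0,0,0,0,0,0,0,1,0,0,0,0,0,0,1,0,1,0,1]
Step 3: insert c at [1, 3] -> counters=[0,1,0,1,0,0,0,1,0,0,0,0,0,0,1,0,1,0,1]
Step 4: insert cr at [6, 14] -> counters=[0,1,0,1,0,0,1,1,0,0,0,0,0,0,2,0,1,0,1]
Step 5: delete cr at [6, 14] -> counters=[0,1,0,1,0,0,0,1,0,0,0,0,0,0,1,0,1,0,1]
Step 6: insert e at [14, 16] -> counters=[0,1,0,1,0,0,0,1,0,0,0,0,0,0,2,0,2,0,1]
Step 7: delete e at [14, 16] -> counters=[0,1,0,1,0,0,0,1,0,0,0,0,0,0,1,0,1,0,1]
Step 8: insert cr at [6, 14] -> counters=[0,1,0,1,0,0,1,1,0,0,0,0,0,0,2,0,1,0,1]
Step 9: insert c at [1, 3] -> counters=[0,2,0,2,0,0,1,1,0,0,0,0,0,0,2,0,1,0,1]
Step 10: insert nxl at [7, 18] -> counters=[0,2,0,2,0,0,1,2,0,0,0,0,0,0,2,0,1,0,2]
Step 11: insert e at [14, 16] -> counters=[0,2,0,2,0,0,1,2,0,0,0,0,0,0,3,0,2,0,2]
Step 12: delete cr at [6, 14] -> counters=[0,2,0,2,0,0,0,2,0,0,0,0,0,0,2,0,2,0,2]
Step 13: insert e at [14, 16] -> counters=[0,2,0,2,0,0,0,2,0,0,0,0,0,0,3,0,3,0,2]
Step 14: delete e at [14, 16] -> counters=[0,2,0,2,0,0,0,2,0,0,0,0,0,0,2,0,2,0,2]
Step 15: insert cr at [6, 14] -> counters=[0,2,0,2,0,0,1,2,0,0,0,0,0,0,3,0,2,0,2]
Step 16: delete c at [1, 3] -> counters=[0,1,0,1,0,0,1,2,0,0,0,0,0,0,3,0,2,0,2]
Step 17: insert nxl at [7, 18] -> counters=[0,1,0,1,0,0,1,3,0,0,0,0,0,0,3,0,2,0,3]
Step 18: insert cr at [6, 14] -> counters=[0,1,0,1,0,0,2,3,0,0,0,0,0,0,4,0,2,0,3]
Step 19: insert nxl at [7, 18] -> counters=[0,1,0,1,0,0,2,4,0,0,0,0,0,0,4,0,2,0,4]
Final counters=[0,1,0,1,0,0,2,4,0,0,0,0,0,0,4,0,2,0,4] -> 7 nonzero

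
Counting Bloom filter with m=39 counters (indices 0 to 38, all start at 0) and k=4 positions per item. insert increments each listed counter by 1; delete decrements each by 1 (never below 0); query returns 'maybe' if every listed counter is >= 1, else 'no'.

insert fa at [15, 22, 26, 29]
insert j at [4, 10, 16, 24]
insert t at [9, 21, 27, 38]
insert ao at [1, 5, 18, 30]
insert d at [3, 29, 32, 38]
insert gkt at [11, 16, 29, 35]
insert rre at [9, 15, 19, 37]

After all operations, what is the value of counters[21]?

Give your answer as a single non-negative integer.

Answer: 1

Derivation:
Step 1: insert fa at [15, 22, 26, 29] -> counters=[0,0,0,0,0,0,0,0,0,0,0,0,0,0,0,1,0,0,0,0,0,0,1,0,0,0,1,0,0,1,0,0,0,0,0,0,0,0,0]
Step 2: insert j at [4, 10, 16, 24] -> counters=[0,0,0,0,1,0,0,0,0,0,1,0,0,0,0,1,1,0,0,0,0,0,1,0,1,0,1,0,0,1,0,0,0,0,0,0,0,0,0]
Step 3: insert t at [9, 21, 27, 38] -> counters=[0,0,0,0,1,0,0,0,0,1,1,0,0,0,0,1,1,0,0,0,0,1,1,0,1,0,1,1,0,1,0,0,0,0,0,0,0,0,1]
Step 4: insert ao at [1, 5, 18, 30] -> counters=[0,1,0,0,1,1,0,0,0,1,1,0,0,0,0,1,1,0,1,0,0,1,1,0,1,0,1,1,0,1,1,0,0,0,0,0,0,0,1]
Step 5: insert d at [3, 29, 32, 38] -> counters=[0,1,0,1,1,1,0,0,0,1,1,0,0,0,0,1,1,0,1,0,0,1,1,0,1,0,1,1,0,2,1,0,1,0,0,0,0,0,2]
Step 6: insert gkt at [11, 16, 29, 35] -> counters=[0,1,0,1,1,1,0,0,0,1,1,1,0,0,0,1,2,0,1,0,0,1,1,0,1,0,1,1,0,3,1,0,1,0,0,1,0,0,2]
Step 7: insert rre at [9, 15, 19, 37] -> counters=[0,1,0,1,1,1,0,0,0,2,1,1,0,0,0,2,2,0,1,1,0,1,1,0,1,0,1,1,0,3,1,0,1,0,0,1,0,1,2]
Final counters=[0,1,0,1,1,1,0,0,0,2,1,1,0,0,0,2,2,0,1,1,0,1,1,0,1,0,1,1,0,3,1,0,1,0,0,1,0,1,2] -> counters[21]=1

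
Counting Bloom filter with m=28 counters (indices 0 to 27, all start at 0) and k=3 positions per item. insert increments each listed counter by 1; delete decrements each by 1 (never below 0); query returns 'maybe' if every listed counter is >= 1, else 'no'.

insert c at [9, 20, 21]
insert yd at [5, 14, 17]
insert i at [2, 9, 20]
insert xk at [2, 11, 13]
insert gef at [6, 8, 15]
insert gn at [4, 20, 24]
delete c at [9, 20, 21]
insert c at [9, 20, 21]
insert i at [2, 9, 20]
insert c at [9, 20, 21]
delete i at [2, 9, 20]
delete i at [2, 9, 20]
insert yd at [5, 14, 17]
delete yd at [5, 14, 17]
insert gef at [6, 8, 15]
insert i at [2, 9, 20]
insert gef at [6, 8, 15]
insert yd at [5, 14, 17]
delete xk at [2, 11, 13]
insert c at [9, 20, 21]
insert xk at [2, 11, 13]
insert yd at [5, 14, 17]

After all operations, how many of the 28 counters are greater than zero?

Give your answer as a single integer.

Answer: 14

Derivation:
Step 1: insert c at [9, 20, 21] -> counters=[0,0,0,0,0,0,0,0,0,1,0,0,0,0,0,0,0,0,0,0,1,1,0,0,0,0,0,0]
Step 2: insert yd at [5, 14, 17] -> counters=[0,0,0,0,0,1,0,0,0,1,0,0,0,0,1,0,0,1,0,0,1,1,0,0,0,0,0,0]
Step 3: insert i at [2, 9, 20] -> counters=[0,0,1,0,0,1,0,0,0,2,0,0,0,0,1,0,0,1,0,0,2,1,0,0,0,0,0,0]
Step 4: insert xk at [2, 11, 13] -> counters=[0,0,2,0,0,1,0,0,0,2,0,1,0,1,1,0,0,1,0,0,2,1,0,0,0,0,0,0]
Step 5: insert gef at [6, 8, 15] -> counters=[0,0,2,0,0,1,1,0,1,2,0,1,0,1,1,1,0,1,0,0,2,1,0,0,0,0,0,0]
Step 6: insert gn at [4, 20, 24] -> counters=[0,0,2,0,1,1,1,0,1,2,0,1,0,1,1,1,0,1,0,0,3,1,0,0,1,0,0,0]
Step 7: delete c at [9, 20, 21] -> counters=[0,0,2,0,1,1,1,0,1,1,0,1,0,1,1,1,0,1,0,0,2,0,0,0,1,0,0,0]
Step 8: insert c at [9, 20, 21] -> counters=[0,0,2,0,1,1,1,0,1,2,0,1,0,1,1,1,0,1,0,0,3,1,0,0,1,0,0,0]
Step 9: insert i at [2, 9, 20] -> counters=[0,0,3,0,1,1,1,0,1,3,0,1,0,1,1,1,0,1,0,0,4,1,0,0,1,0,0,0]
Step 10: insert c at [9, 20, 21] -> counters=[0,0,3,0,1,1,1,0,1,4,0,1,0,1,1,1,0,1,0,0,5,2,0,0,1,0,0,0]
Step 11: delete i at [2, 9, 20] -> counters=[0,0,2,0,1,1,1,0,1,3,0,1,0,1,1,1,0,1,0,0,4,2,0,0,1,0,0,0]
Step 12: delete i at [2, 9, 20] -> counters=[0,0,1,0,1,1,1,0,1,2,0,1,0,1,1,1,0,1,0,0,3,2,0,0,1,0,0,0]
Step 13: insert yd at [5, 14, 17] -> counters=[0,0,1,0,1,2,1,0,1,2,0,1,0,1,2,1,0,2,0,0,3,2,0,0,1,0,0,0]
Step 14: delete yd at [5, 14, 17] -> counters=[0,0,1,0,1,1,1,0,1,2,0,1,0,1,1,1,0,1,0,0,3,2,0,0,1,0,0,0]
Step 15: insert gef at [6, 8, 15] -> counters=[0,0,1,0,1,1,2,0,2,2,0,1,0,1,1,2,0,1,0,0,3,2,0,0,1,0,0,0]
Step 16: insert i at [2, 9, 20] -> counters=[0,0,2,0,1,1,2,0,2,3,0,1,0,1,1,2,0,1,0,0,4,2,0,0,1,0,0,0]
Step 17: insert gef at [6, 8, 15] -> counters=[0,0,2,0,1,1,3,0,3,3,0,1,0,1,1,3,0,1,0,0,4,2,0,0,1,0,0,0]
Step 18: insert yd at [5, 14, 17] -> counters=[0,0,2,0,1,2,3,0,3,3,0,1,0,1,2,3,0,2,0,0,4,2,0,0,1,0,0,0]
Step 19: delete xk at [2, 11, 13] -> counters=[0,0,1,0,1,2,3,0,3,3,0,0,0,0,2,3,0,2,0,0,4,2,0,0,1,0,0,0]
Step 20: insert c at [9, 20, 21] -> counters=[0,0,1,0,1,2,3,0,3,4,0,0,0,0,2,3,0,2,0,0,5,3,0,0,1,0,0,0]
Step 21: insert xk at [2, 11, 13] -> counters=[0,0,2,0,1,2,3,0,3,4,0,1,0,1,2,3,0,2,0,0,5,3,0,0,1,0,0,0]
Step 22: insert yd at [5, 14, 17] -> counters=[0,0,2,0,1,3,3,0,3,4,0,1,0,1,3,3,0,3,0,0,5,3,0,0,1,0,0,0]
Final counters=[0,0,2,0,1,3,3,0,3,4,0,1,0,1,3,3,0,3,0,0,5,3,0,0,1,0,0,0] -> 14 nonzero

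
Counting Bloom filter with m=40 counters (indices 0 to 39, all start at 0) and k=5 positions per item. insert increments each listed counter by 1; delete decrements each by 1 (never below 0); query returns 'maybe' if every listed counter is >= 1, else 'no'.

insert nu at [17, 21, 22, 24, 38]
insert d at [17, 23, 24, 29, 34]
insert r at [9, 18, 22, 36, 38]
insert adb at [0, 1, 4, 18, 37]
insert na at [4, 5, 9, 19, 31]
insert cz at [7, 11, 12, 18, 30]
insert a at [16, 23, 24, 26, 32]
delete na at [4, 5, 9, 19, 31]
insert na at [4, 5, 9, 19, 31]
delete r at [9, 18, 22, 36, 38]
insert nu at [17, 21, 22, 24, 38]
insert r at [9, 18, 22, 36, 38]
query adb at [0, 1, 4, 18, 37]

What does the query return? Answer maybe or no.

Answer: maybe

Derivation:
Step 1: insert nu at [17, 21, 22, 24, 38] -> counters=[0,0,0,0,0,0,0,0,0,0,0,0,0,0,0,0,0,1,0,0,0,1,1,0,1,0,0,0,0,0,0,0,0,0,0,0,0,0,1,0]
Step 2: insert d at [17, 23, 24, 29, 34] -> counters=[0,0,0,0,0,0,0,0,0,0,0,0,0,0,0,0,0,2,0,0,0,1,1,1,2,0,0,0,0,1,0,0,0,0,1,0,0,0,1,0]
Step 3: insert r at [9, 18, 22, 36, 38] -> counters=[0,0,0,0,0,0,0,0,0,1,0,0,0,0,0,0,0,2,1,0,0,1,2,1,2,0,0,0,0,1,0,0,0,0,1,0,1,0,2,0]
Step 4: insert adb at [0, 1, 4, 18, 37] -> counters=[1,1,0,0,1,0,0,0,0,1,0,0,0,0,0,0,0,2,2,0,0,1,2,1,2,0,0,0,0,1,0,0,0,0,1,0,1,1,2,0]
Step 5: insert na at [4, 5, 9, 19, 31] -> counters=[1,1,0,0,2,1,0,0,0,2,0,0,0,0,0,0,0,2,2,1,0,1,2,1,2,0,0,0,0,1,0,1,0,0,1,0,1,1,2,0]
Step 6: insert cz at [7, 11, 12, 18, 30] -> counters=[1,1,0,0,2,1,0,1,0,2,0,1,1,0,0,0,0,2,3,1,0,1,2,1,2,0,0,0,0,1,1,1,0,0,1,0,1,1,2,0]
Step 7: insert a at [16, 23, 24, 26, 32] -> counters=[1,1,0,0,2,1,0,1,0,2,0,1,1,0,0,0,1,2,3,1,0,1,2,2,3,0,1,0,0,1,1,1,1,0,1,0,1,1,2,0]
Step 8: delete na at [4, 5, 9, 19, 31] -> counters=[1,1,0,0,1,0,0,1,0,1,0,1,1,0,0,0,1,2,3,0,0,1,2,2,3,0,1,0,0,1,1,0,1,0,1,0,1,1,2,0]
Step 9: insert na at [4, 5, 9, 19, 31] -> counters=[1,1,0,0,2,1,0,1,0,2,0,1,1,0,0,0,1,2,3,1,0,1,2,2,3,0,1,0,0,1,1,1,1,0,1,0,1,1,2,0]
Step 10: delete r at [9, 18, 22, 36, 38] -> counters=[1,1,0,0,2,1,0,1,0,1,0,1,1,0,0,0,1,2,2,1,0,1,1,2,3,0,1,0,0,1,1,1,1,0,1,0,0,1,1,0]
Step 11: insert nu at [17, 21, 22, 24, 38] -> counters=[1,1,0,0,2,1,0,1,0,1,0,1,1,0,0,0,1,3,2,1,0,2,2,2,4,0,1,0,0,1,1,1,1,0,1,0,0,1,2,0]
Step 12: insert r at [9, 18, 22, 36, 38] -> counters=[1,1,0,0,2,1,0,1,0,2,0,1,1,0,0,0,1,3,3,1,0,2,3,2,4,0,1,0,0,1,1,1,1,0,1,0,1,1,3,0]
Query adb: check counters[0]=1 counters[1]=1 counters[4]=2 counters[18]=3 counters[37]=1 -> maybe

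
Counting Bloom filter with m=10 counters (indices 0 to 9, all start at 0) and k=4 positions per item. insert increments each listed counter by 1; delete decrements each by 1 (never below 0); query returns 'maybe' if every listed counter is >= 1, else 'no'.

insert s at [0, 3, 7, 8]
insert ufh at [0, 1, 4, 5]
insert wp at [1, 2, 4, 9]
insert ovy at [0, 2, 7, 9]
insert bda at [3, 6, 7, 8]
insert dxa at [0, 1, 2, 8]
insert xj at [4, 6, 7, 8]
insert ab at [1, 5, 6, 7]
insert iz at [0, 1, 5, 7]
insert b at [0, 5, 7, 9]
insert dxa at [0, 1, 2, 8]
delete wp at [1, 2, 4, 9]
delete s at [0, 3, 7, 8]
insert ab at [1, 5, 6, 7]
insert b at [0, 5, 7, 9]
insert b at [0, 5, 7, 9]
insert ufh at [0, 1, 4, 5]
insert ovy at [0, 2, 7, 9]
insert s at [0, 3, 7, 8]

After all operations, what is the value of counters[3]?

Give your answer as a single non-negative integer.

Step 1: insert s at [0, 3, 7, 8] -> counters=[1,0,0,1,0,0,0,1,1,0]
Step 2: insert ufh at [0, 1, 4, 5] -> counters=[2,1,0,1,1,1,0,1,1,0]
Step 3: insert wp at [1, 2, 4, 9] -> counters=[2,2,1,1,2,1,0,1,1,1]
Step 4: insert ovy at [0, 2, 7, 9] -> counters=[3,2,2,1,2,1,0,2,1,2]
Step 5: insert bda at [3, 6, 7, 8] -> counters=[3,2,2,2,2,1,1,3,2,2]
Step 6: insert dxa at [0, 1, 2, 8] -> counters=[4,3,3,2,2,1,1,3,3,2]
Step 7: insert xj at [4, 6, 7, 8] -> counters=[4,3,3,2,3,1,2,4,4,2]
Step 8: insert ab at [1, 5, 6, 7] -> counters=[4,4,3,2,3,2,3,5,4,2]
Step 9: insert iz at [0, 1, 5, 7] -> counters=[5,5,3,2,3,3,3,6,4,2]
Step 10: insert b at [0, 5, 7, 9] -> counters=[6,5,3,2,3,4,3,7,4,3]
Step 11: insert dxa at [0, 1, 2, 8] -> counters=[7,6,4,2,3,4,3,7,5,3]
Step 12: delete wp at [1, 2, 4, 9] -> counters=[7,5,3,2,2,4,3,7,5,2]
Step 13: delete s at [0, 3, 7, 8] -> counters=[6,5,3,1,2,4,3,6,4,2]
Step 14: insert ab at [1, 5, 6, 7] -> counters=[6,6,3,1,2,5,4,7,4,2]
Step 15: insert b at [0, 5, 7, 9] -> counters=[7,6,3,1,2,6,4,8,4,3]
Step 16: insert b at [0, 5, 7, 9] -> counters=[8,6,3,1,2,7,4,9,4,4]
Step 17: insert ufh at [0, 1, 4, 5] -> counters=[9,7,3,1,3,8,4,9,4,4]
Step 18: insert ovy at [0, 2, 7, 9] -> counters=[10,7,4,1,3,8,4,10,4,5]
Step 19: insert s at [0, 3, 7, 8] -> counters=[11,7,4,2,3,8,4,11,5,5]
Final counters=[11,7,4,2,3,8,4,11,5,5] -> counters[3]=2

Answer: 2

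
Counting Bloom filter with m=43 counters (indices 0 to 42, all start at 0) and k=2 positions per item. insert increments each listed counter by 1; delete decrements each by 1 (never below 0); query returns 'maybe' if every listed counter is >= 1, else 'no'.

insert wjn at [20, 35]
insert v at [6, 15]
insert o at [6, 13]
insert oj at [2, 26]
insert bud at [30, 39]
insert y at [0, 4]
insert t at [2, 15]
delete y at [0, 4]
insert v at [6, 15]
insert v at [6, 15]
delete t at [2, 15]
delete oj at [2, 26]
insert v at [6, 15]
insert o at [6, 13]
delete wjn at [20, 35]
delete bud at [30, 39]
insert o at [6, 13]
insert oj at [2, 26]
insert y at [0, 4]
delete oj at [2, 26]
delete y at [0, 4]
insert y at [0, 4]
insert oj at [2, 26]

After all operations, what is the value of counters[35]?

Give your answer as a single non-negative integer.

Answer: 0

Derivation:
Step 1: insert wjn at [20, 35] -> counters=[0,0,0,0,0,0,0,0,0,0,0,0,0,0,0,0,0,0,0,0,1,0,0,0,0,0,0,0,0,0,0,0,0,0,0,1,0,0,0,0,0,0,0]
Step 2: insert v at [6, 15] -> counters=[0,0,0,0,0,0,1,0,0,0,0,0,0,0,0,1,0,0,0,0,1,0,0,0,0,0,0,0,0,0,0,0,0,0,0,1,0,0,0,0,0,0,0]
Step 3: insert o at [6, 13] -> counters=[0,0,0,0,0,0,2,0,0,0,0,0,0,1,0,1,0,0,0,0,1,0,0,0,0,0,0,0,0,0,0,0,0,0,0,1,0,0,0,0,0,0,0]
Step 4: insert oj at [2, 26] -> counters=[0,0,1,0,0,0,2,0,0,0,0,0,0,1,0,1,0,0,0,0,1,0,0,0,0,0,1,0,0,0,0,0,0,0,0,1,0,0,0,0,0,0,0]
Step 5: insert bud at [30, 39] -> counters=[0,0,1,0,0,0,2,0,0,0,0,0,0,1,0,1,0,0,0,0,1,0,0,0,0,0,1,0,0,0,1,0,0,0,0,1,0,0,0,1,0,0,0]
Step 6: insert y at [0, 4] -> counters=[1,0,1,0,1,0,2,0,0,0,0,0,0,1,0,1,0,0,0,0,1,0,0,0,0,0,1,0,0,0,1,0,0,0,0,1,0,0,0,1,0,0,0]
Step 7: insert t at [2, 15] -> counters=[1,0,2,0,1,0,2,0,0,0,0,0,0,1,0,2,0,0,0,0,1,0,0,0,0,0,1,0,0,0,1,0,0,0,0,1,0,0,0,1,0,0,0]
Step 8: delete y at [0, 4] -> counters=[0,0,2,0,0,0,2,0,0,0,0,0,0,1,0,2,0,0,0,0,1,0,0,0,0,0,1,0,0,0,1,0,0,0,0,1,0,0,0,1,0,0,0]
Step 9: insert v at [6, 15] -> counters=[0,0,2,0,0,0,3,0,0,0,0,0,0,1,0,3,0,0,0,0,1,0,0,0,0,0,1,0,0,0,1,0,0,0,0,1,0,0,0,1,0,0,0]
Step 10: insert v at [6, 15] -> counters=[0,0,2,0,0,0,4,0,0,0,0,0,0,1,0,4,0,0,0,0,1,0,0,0,0,0,1,0,0,0,1,0,0,0,0,1,0,0,0,1,0,0,0]
Step 11: delete t at [2, 15] -> counters=[0,0,1,0,0,0,4,0,0,0,0,0,0,1,0,3,0,0,0,0,1,0,0,0,0,0,1,0,0,0,1,0,0,0,0,1,0,0,0,1,0,0,0]
Step 12: delete oj at [2, 26] -> counters=[0,0,0,0,0,0,4,0,0,0,0,0,0,1,0,3,0,0,0,0,1,0,0,0,0,0,0,0,0,0,1,0,0,0,0,1,0,0,0,1,0,0,0]
Step 13: insert v at [6, 15] -> counters=[0,0,0,0,0,0,5,0,0,0,0,0,0,1,0,4,0,0,0,0,1,0,0,0,0,0,0,0,0,0,1,0,0,0,0,1,0,0,0,1,0,0,0]
Step 14: insert o at [6, 13] -> counters=[0,0,0,0,0,0,6,0,0,0,0,0,0,2,0,4,0,0,0,0,1,0,0,0,0,0,0,0,0,0,1,0,0,0,0,1,0,0,0,1,0,0,0]
Step 15: delete wjn at [20, 35] -> counters=[0,0,0,0,0,0,6,0,0,0,0,0,0,2,0,4,0,0,0,0,0,0,0,0,0,0,0,0,0,0,1,0,0,0,0,0,0,0,0,1,0,0,0]
Step 16: delete bud at [30, 39] -> counters=[0,0,0,0,0,0,6,0,0,0,0,0,0,2,0,4,0,0,0,0,0,0,0,0,0,0,0,0,0,0,0,0,0,0,0,0,0,0,0,0,0,0,0]
Step 17: insert o at [6, 13] -> counters=[0,0,0,0,0,0,7,0,0,0,0,0,0,3,0,4,0,0,0,0,0,0,0,0,0,0,0,0,0,0,0,0,0,0,0,0,0,0,0,0,0,0,0]
Step 18: insert oj at [2, 26] -> counters=[0,0,1,0,0,0,7,0,0,0,0,0,0,3,0,4,0,0,0,0,0,0,0,0,0,0,1,0,0,0,0,0,0,0,0,0,0,0,0,0,0,0,0]
Step 19: insert y at [0, 4] -> counters=[1,0,1,0,1,0,7,0,0,0,0,0,0,3,0,4,0,0,0,0,0,0,0,0,0,0,1,0,0,0,0,0,0,0,0,0,0,0,0,0,0,0,0]
Step 20: delete oj at [2, 26] -> counters=[1,0,0,0,1,0,7,0,0,0,0,0,0,3,0,4,0,0,0,0,0,0,0,0,0,0,0,0,0,0,0,0,0,0,0,0,0,0,0,0,0,0,0]
Step 21: delete y at [0, 4] -> counters=[0,0,0,0,0,0,7,0,0,0,0,0,0,3,0,4,0,0,0,0,0,0,0,0,0,0,0,0,0,0,0,0,0,0,0,0,0,0,0,0,0,0,0]
Step 22: insert y at [0, 4] -> counters=[1,0,0,0,1,0,7,0,0,0,0,0,0,3,0,4,0,0,0,0,0,0,0,0,0,0,0,0,0,0,0,0,0,0,0,0,0,0,0,0,0,0,0]
Step 23: insert oj at [2, 26] -> counters=[1,0,1,0,1,0,7,0,0,0,0,0,0,3,0,4,0,0,0,0,0,0,0,0,0,0,1,0,0,0,0,0,0,0,0,0,0,0,0,0,0,0,0]
Final counters=[1,0,1,0,1,0,7,0,0,0,0,0,0,3,0,4,0,0,0,0,0,0,0,0,0,0,1,0,0,0,0,0,0,0,0,0,0,0,0,0,0,0,0] -> counters[35]=0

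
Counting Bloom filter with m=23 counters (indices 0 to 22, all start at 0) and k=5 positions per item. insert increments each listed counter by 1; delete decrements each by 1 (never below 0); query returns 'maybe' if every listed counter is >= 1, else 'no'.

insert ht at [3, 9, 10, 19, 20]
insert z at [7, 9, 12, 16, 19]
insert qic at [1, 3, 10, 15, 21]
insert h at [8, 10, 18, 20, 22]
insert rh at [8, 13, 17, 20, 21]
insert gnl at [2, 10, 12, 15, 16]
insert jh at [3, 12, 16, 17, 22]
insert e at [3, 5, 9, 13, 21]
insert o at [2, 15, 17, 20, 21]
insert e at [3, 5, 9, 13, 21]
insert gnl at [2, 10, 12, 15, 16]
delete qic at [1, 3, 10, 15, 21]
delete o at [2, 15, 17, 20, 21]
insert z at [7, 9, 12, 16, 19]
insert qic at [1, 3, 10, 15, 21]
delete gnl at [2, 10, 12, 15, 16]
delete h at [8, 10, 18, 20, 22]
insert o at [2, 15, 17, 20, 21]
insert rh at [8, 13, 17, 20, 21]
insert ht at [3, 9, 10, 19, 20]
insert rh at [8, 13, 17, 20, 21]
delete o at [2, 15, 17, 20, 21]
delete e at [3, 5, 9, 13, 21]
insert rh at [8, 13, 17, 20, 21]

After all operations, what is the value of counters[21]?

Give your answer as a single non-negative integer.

Answer: 6

Derivation:
Step 1: insert ht at [3, 9, 10, 19, 20] -> counters=[0,0,0,1,0,0,0,0,0,1,1,0,0,0,0,0,0,0,0,1,1,0,0]
Step 2: insert z at [7, 9, 12, 16, 19] -> counters=[0,0,0,1,0,0,0,1,0,2,1,0,1,0,0,0,1,0,0,2,1,0,0]
Step 3: insert qic at [1, 3, 10, 15, 21] -> counters=[0,1,0,2,0,0,0,1,0,2,2,0,1,0,0,1,1,0,0,2,1,1,0]
Step 4: insert h at [8, 10, 18, 20, 22] -> counters=[0,1,0,2,0,0,0,1,1,2,3,0,1,0,0,1,1,0,1,2,2,1,1]
Step 5: insert rh at [8, 13, 17, 20, 21] -> counters=[0,1,0,2,0,0,0,1,2,2,3,0,1,1,0,1,1,1,1,2,3,2,1]
Step 6: insert gnl at [2, 10, 12, 15, 16] -> counters=[0,1,1,2,0,0,0,1,2,2,4,0,2,1,0,2,2,1,1,2,3,2,1]
Step 7: insert jh at [3, 12, 16, 17, 22] -> counters=[0,1,1,3,0,0,0,1,2,2,4,0,3,1,0,2,3,2,1,2,3,2,2]
Step 8: insert e at [3, 5, 9, 13, 21] -> counters=[0,1,1,4,0,1,0,1,2,3,4,0,3,2,0,2,3,2,1,2,3,3,2]
Step 9: insert o at [2, 15, 17, 20, 21] -> counters=[0,1,2,4,0,1,0,1,2,3,4,0,3,2,0,3,3,3,1,2,4,4,2]
Step 10: insert e at [3, 5, 9, 13, 21] -> counters=[0,1,2,5,0,2,0,1,2,4,4,0,3,3,0,3,3,3,1,2,4,5,2]
Step 11: insert gnl at [2, 10, 12, 15, 16] -> counters=[0,1,3,5,0,2,0,1,2,4,5,0,4,3,0,4,4,3,1,2,4,5,2]
Step 12: delete qic at [1, 3, 10, 15, 21] -> counters=[0,0,3,4,0,2,0,1,2,4,4,0,4,3,0,3,4,3,1,2,4,4,2]
Step 13: delete o at [2, 15, 17, 20, 21] -> counters=[0,0,2,4,0,2,0,1,2,4,4,0,4,3,0,2,4,2,1,2,3,3,2]
Step 14: insert z at [7, 9, 12, 16, 19] -> counters=[0,0,2,4,0,2,0,2,2,5,4,0,5,3,0,2,5,2,1,3,3,3,2]
Step 15: insert qic at [1, 3, 10, 15, 21] -> counters=[0,1,2,5,0,2,0,2,2,5,5,0,5,3,0,3,5,2,1,3,3,4,2]
Step 16: delete gnl at [2, 10, 12, 15, 16] -> counters=[0,1,1,5,0,2,0,2,2,5,4,0,4,3,0,2,4,2,1,3,3,4,2]
Step 17: delete h at [8, 10, 18, 20, 22] -> counters=[0,1,1,5,0,2,0,2,1,5,3,0,4,3,0,2,4,2,0,3,2,4,1]
Step 18: insert o at [2, 15, 17, 20, 21] -> counters=[0,1,2,5,0,2,0,2,1,5,3,0,4,3,0,3,4,3,0,3,3,5,1]
Step 19: insert rh at [8, 13, 17, 20, 21] -> counters=[0,1,2,5,0,2,0,2,2,5,3,0,4,4,0,3,4,4,0,3,4,6,1]
Step 20: insert ht at [3, 9, 10, 19, 20] -> counters=[0,1,2,6,0,2,0,2,2,6,4,0,4,4,0,3,4,4,0,4,5,6,1]
Step 21: insert rh at [8, 13, 17, 20, 21] -> counters=[0,1,2,6,0,2,0,2,3,6,4,0,4,5,0,3,4,5,0,4,6,7,1]
Step 22: delete o at [2, 15, 17, 20, 21] -> counters=[0,1,1,6,0,2,0,2,3,6,4,0,4,5,0,2,4,4,0,4,5,6,1]
Step 23: delete e at [3, 5, 9, 13, 21] -> counters=[0,1,1,5,0,1,0,2,3,5,4,0,4,4,0,2,4,4,0,4,5,5,1]
Step 24: insert rh at [8, 13, 17, 20, 21] -> counters=[0,1,1,5,0,1,0,2,4,5,4,0,4,5,0,2,4,5,0,4,6,6,1]
Final counters=[0,1,1,5,0,1,0,2,4,5,4,0,4,5,0,2,4,5,0,4,6,6,1] -> counters[21]=6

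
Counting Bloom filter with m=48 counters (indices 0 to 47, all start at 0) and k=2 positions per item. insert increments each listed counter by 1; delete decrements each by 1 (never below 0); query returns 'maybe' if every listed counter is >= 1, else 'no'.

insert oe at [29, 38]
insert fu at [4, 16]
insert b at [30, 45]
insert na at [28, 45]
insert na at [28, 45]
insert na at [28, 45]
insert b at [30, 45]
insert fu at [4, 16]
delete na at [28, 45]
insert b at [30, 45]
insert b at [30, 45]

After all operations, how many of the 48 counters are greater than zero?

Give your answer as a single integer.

Step 1: insert oe at [29, 38] -> counters=[0,0,0,0,0,0,0,0,0,0,0,0,0,0,0,0,0,0,0,0,0,0,0,0,0,0,0,0,0,1,0,0,0,0,0,0,0,0,1,0,0,0,0,0,0,0,0,0]
Step 2: insert fu at [4, 16] -> counters=[0,0,0,0,1,0,0,0,0,0,0,0,0,0,0,0,1,0,0,0,0,0,0,0,0,0,0,0,0,1,0,0,0,0,0,0,0,0,1,0,0,0,0,0,0,0,0,0]
Step 3: insert b at [30, 45] -> counters=[0,0,0,0,1,0,0,0,0,0,0,0,0,0,0,0,1,0,0,0,0,0,0,0,0,0,0,0,0,1,1,0,0,0,0,0,0,0,1,0,0,0,0,0,0,1,0,0]
Step 4: insert na at [28, 45] -> counters=[0,0,0,0,1,0,0,0,0,0,0,0,0,0,0,0,1,0,0,0,0,0,0,0,0,0,0,0,1,1,1,0,0,0,0,0,0,0,1,0,0,0,0,0,0,2,0,0]
Step 5: insert na at [28, 45] -> counters=[0,0,0,0,1,0,0,0,0,0,0,0,0,0,0,0,1,0,0,0,0,0,0,0,0,0,0,0,2,1,1,0,0,0,0,0,0,0,1,0,0,0,0,0,0,3,0,0]
Step 6: insert na at [28, 45] -> counters=[0,0,0,0,1,0,0,0,0,0,0,0,0,0,0,0,1,0,0,0,0,0,0,0,0,0,0,0,3,1,1,0,0,0,0,0,0,0,1,0,0,0,0,0,0,4,0,0]
Step 7: insert b at [30, 45] -> counters=[0,0,0,0,1,0,0,0,0,0,0,0,0,0,0,0,1,0,0,0,0,0,0,0,0,0,0,0,3,1,2,0,0,0,0,0,0,0,1,0,0,0,0,0,0,5,0,0]
Step 8: insert fu at [4, 16] -> counters=[0,0,0,0,2,0,0,0,0,0,0,0,0,0,0,0,2,0,0,0,0,0,0,0,0,0,0,0,3,1,2,0,0,0,0,0,0,0,1,0,0,0,0,0,0,5,0,0]
Step 9: delete na at [28, 45] -> counters=[0,0,0,0,2,0,0,0,0,0,0,0,0,0,0,0,2,0,0,0,0,0,0,0,0,0,0,0,2,1,2,0,0,0,0,0,0,0,1,0,0,0,0,0,0,4,0,0]
Step 10: insert b at [30, 45] -> counters=[0,0,0,0,2,0,0,0,0,0,0,0,0,0,0,0,2,0,0,0,0,0,0,0,0,0,0,0,2,1,3,0,0,0,0,0,0,0,1,0,0,0,0,0,0,5,0,0]
Step 11: insert b at [30, 45] -> counters=[0,0,0,0,2,0,0,0,0,0,0,0,0,0,0,0,2,0,0,0,0,0,0,0,0,0,0,0,2,1,4,0,0,0,0,0,0,0,1,0,0,0,0,0,0,6,0,0]
Final counters=[0,0,0,0,2,0,0,0,0,0,0,0,0,0,0,0,2,0,0,0,0,0,0,0,0,0,0,0,2,1,4,0,0,0,0,0,0,0,1,0,0,0,0,0,0,6,0,0] -> 7 nonzero

Answer: 7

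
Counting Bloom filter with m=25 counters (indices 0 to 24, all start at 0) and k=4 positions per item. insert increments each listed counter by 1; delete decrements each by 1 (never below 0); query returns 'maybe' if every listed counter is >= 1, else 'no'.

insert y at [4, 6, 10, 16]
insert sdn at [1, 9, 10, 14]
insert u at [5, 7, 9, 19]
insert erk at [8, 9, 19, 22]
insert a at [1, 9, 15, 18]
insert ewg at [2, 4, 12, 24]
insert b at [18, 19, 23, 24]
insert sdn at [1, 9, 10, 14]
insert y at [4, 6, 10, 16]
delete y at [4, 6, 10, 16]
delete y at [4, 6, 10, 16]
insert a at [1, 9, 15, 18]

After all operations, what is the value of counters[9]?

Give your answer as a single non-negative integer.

Step 1: insert y at [4, 6, 10, 16] -> counters=[0,0,0,0,1,0,1,0,0,0,1,0,0,0,0,0,1,0,0,0,0,0,0,0,0]
Step 2: insert sdn at [1, 9, 10, 14] -> counters=[0,1,0,0,1,0,1,0,0,1,2,0,0,0,1,0,1,0,0,0,0,0,0,0,0]
Step 3: insert u at [5, 7, 9, 19] -> counters=[0,1,0,0,1,1,1,1,0,2,2,0,0,0,1,0,1,0,0,1,0,0,0,0,0]
Step 4: insert erk at [8, 9, 19, 22] -> counters=[0,1,0,0,1,1,1,1,1,3,2,0,0,0,1,0,1,0,0,2,0,0,1,0,0]
Step 5: insert a at [1, 9, 15, 18] -> counters=[0,2,0,0,1,1,1,1,1,4,2,0,0,0,1,1,1,0,1,2,0,0,1,0,0]
Step 6: insert ewg at [2, 4, 12, 24] -> counters=[0,2,1,0,2,1,1,1,1,4,2,0,1,0,1,1,1,0,1,2,0,0,1,0,1]
Step 7: insert b at [18, 19, 23, 24] -> counters=[0,2,1,0,2,1,1,1,1,4,2,0,1,0,1,1,1,0,2,3,0,0,1,1,2]
Step 8: insert sdn at [1, 9, 10, 14] -> counters=[0,3,1,0,2,1,1,1,1,5,3,0,1,0,2,1,1,0,2,3,0,0,1,1,2]
Step 9: insert y at [4, 6, 10, 16] -> counters=[0,3,1,0,3,1,2,1,1,5,4,0,1,0,2,1,2,0,2,3,0,0,1,1,2]
Step 10: delete y at [4, 6, 10, 16] -> counters=[0,3,1,0,2,1,1,1,1,5,3,0,1,0,2,1,1,0,2,3,0,0,1,1,2]
Step 11: delete y at [4, 6, 10, 16] -> counters=[0,3,1,0,1,1,0,1,1,5,2,0,1,0,2,1,0,0,2,3,0,0,1,1,2]
Step 12: insert a at [1, 9, 15, 18] -> counters=[0,4,1,0,1,1,0,1,1,6,2,0,1,0,2,2,0,0,3,3,0,0,1,1,2]
Final counters=[0,4,1,0,1,1,0,1,1,6,2,0,1,0,2,2,0,0,3,3,0,0,1,1,2] -> counters[9]=6

Answer: 6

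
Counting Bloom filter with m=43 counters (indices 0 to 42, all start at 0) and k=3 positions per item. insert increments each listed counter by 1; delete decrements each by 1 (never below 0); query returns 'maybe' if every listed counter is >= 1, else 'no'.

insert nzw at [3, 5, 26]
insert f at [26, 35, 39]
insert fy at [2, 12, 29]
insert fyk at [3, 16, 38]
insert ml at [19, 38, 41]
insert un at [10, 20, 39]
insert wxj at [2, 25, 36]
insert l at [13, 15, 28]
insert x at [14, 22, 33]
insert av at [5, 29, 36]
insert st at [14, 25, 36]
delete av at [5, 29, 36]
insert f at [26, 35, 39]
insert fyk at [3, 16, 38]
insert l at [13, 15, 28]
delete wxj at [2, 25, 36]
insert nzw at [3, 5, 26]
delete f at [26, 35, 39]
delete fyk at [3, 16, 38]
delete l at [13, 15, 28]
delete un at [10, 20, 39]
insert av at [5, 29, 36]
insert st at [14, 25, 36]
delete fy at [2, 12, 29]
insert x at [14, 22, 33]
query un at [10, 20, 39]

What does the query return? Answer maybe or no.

Answer: no

Derivation:
Step 1: insert nzw at [3, 5, 26] -> counters=[0,0,0,1,0,1,0,0,0,0,0,0,0,0,0,0,0,0,0,0,0,0,0,0,0,0,1,0,0,0,0,0,0,0,0,0,0,0,0,0,0,0,0]
Step 2: insert f at [26, 35, 39] -> counters=[0,0,0,1,0,1,0,0,0,0,0,0,0,0,0,0,0,0,0,0,0,0,0,0,0,0,2,0,0,0,0,0,0,0,0,1,0,0,0,1,0,0,0]
Step 3: insert fy at [2, 12, 29] -> counters=[0,0,1,1,0,1,0,0,0,0,0,0,1,0,0,0,0,0,0,0,0,0,0,0,0,0,2,0,0,1,0,0,0,0,0,1,0,0,0,1,0,0,0]
Step 4: insert fyk at [3, 16, 38] -> counters=[0,0,1,2,0,1,0,0,0,0,0,0,1,0,0,0,1,0,0,0,0,0,0,0,0,0,2,0,0,1,0,0,0,0,0,1,0,0,1,1,0,0,0]
Step 5: insert ml at [19, 38, 41] -> counters=[0,0,1,2,0,1,0,0,0,0,0,0,1,0,0,0,1,0,0,1,0,0,0,0,0,0,2,0,0,1,0,0,0,0,0,1,0,0,2,1,0,1,0]
Step 6: insert un at [10, 20, 39] -> counters=[0,0,1,2,0,1,0,0,0,0,1,0,1,0,0,0,1,0,0,1,1,0,0,0,0,0,2,0,0,1,0,0,0,0,0,1,0,0,2,2,0,1,0]
Step 7: insert wxj at [2, 25, 36] -> counters=[0,0,2,2,0,1,0,0,0,0,1,0,1,0,0,0,1,0,0,1,1,0,0,0,0,1,2,0,0,1,0,0,0,0,0,1,1,0,2,2,0,1,0]
Step 8: insert l at [13, 15, 28] -> counters=[0,0,2,2,0,1,0,0,0,0,1,0,1,1,0,1,1,0,0,1,1,0,0,0,0,1,2,0,1,1,0,0,0,0,0,1,1,0,2,2,0,1,0]
Step 9: insert x at [14, 22, 33] -> counters=[0,0,2,2,0,1,0,0,0,0,1,0,1,1,1,1,1,0,0,1,1,0,1,0,0,1,2,0,1,1,0,0,0,1,0,1,1,0,2,2,0,1,0]
Step 10: insert av at [5, 29, 36] -> counters=[0,0,2,2,0,2,0,0,0,0,1,0,1,1,1,1,1,0,0,1,1,0,1,0,0,1,2,0,1,2,0,0,0,1,0,1,2,0,2,2,0,1,0]
Step 11: insert st at [14, 25, 36] -> counters=[0,0,2,2,0,2,0,0,0,0,1,0,1,1,2,1,1,0,0,1,1,0,1,0,0,2,2,0,1,2,0,0,0,1,0,1,3,0,2,2,0,1,0]
Step 12: delete av at [5, 29, 36] -> counters=[0,0,2,2,0,1,0,0,0,0,1,0,1,1,2,1,1,0,0,1,1,0,1,0,0,2,2,0,1,1,0,0,0,1,0,1,2,0,2,2,0,1,0]
Step 13: insert f at [26, 35, 39] -> counters=[0,0,2,2,0,1,0,0,0,0,1,0,1,1,2,1,1,0,0,1,1,0,1,0,0,2,3,0,1,1,0,0,0,1,0,2,2,0,2,3,0,1,0]
Step 14: insert fyk at [3, 16, 38] -> counters=[0,0,2,3,0,1,0,0,0,0,1,0,1,1,2,1,2,0,0,1,1,0,1,0,0,2,3,0,1,1,0,0,0,1,0,2,2,0,3,3,0,1,0]
Step 15: insert l at [13, 15, 28] -> counters=[0,0,2,3,0,1,0,0,0,0,1,0,1,2,2,2,2,0,0,1,1,0,1,0,0,2,3,0,2,1,0,0,0,1,0,2,2,0,3,3,0,1,0]
Step 16: delete wxj at [2, 25, 36] -> counters=[0,0,1,3,0,1,0,0,0,0,1,0,1,2,2,2,2,0,0,1,1,0,1,0,0,1,3,0,2,1,0,0,0,1,0,2,1,0,3,3,0,1,0]
Step 17: insert nzw at [3, 5, 26] -> counters=[0,0,1,4,0,2,0,0,0,0,1,0,1,2,2,2,2,0,0,1,1,0,1,0,0,1,4,0,2,1,0,0,0,1,0,2,1,0,3,3,0,1,0]
Step 18: delete f at [26, 35, 39] -> counters=[0,0,1,4,0,2,0,0,0,0,1,0,1,2,2,2,2,0,0,1,1,0,1,0,0,1,3,0,2,1,0,0,0,1,0,1,1,0,3,2,0,1,0]
Step 19: delete fyk at [3, 16, 38] -> counters=[0,0,1,3,0,2,0,0,0,0,1,0,1,2,2,2,1,0,0,1,1,0,1,0,0,1,3,0,2,1,0,0,0,1,0,1,1,0,2,2,0,1,0]
Step 20: delete l at [13, 15, 28] -> counters=[0,0,1,3,0,2,0,0,0,0,1,0,1,1,2,1,1,0,0,1,1,0,1,0,0,1,3,0,1,1,0,0,0,1,0,1,1,0,2,2,0,1,0]
Step 21: delete un at [10, 20, 39] -> counters=[0,0,1,3,0,2,0,0,0,0,0,0,1,1,2,1,1,0,0,1,0,0,1,0,0,1,3,0,1,1,0,0,0,1,0,1,1,0,2,1,0,1,0]
Step 22: insert av at [5, 29, 36] -> counters=[0,0,1,3,0,3,0,0,0,0,0,0,1,1,2,1,1,0,0,1,0,0,1,0,0,1,3,0,1,2,0,0,0,1,0,1,2,0,2,1,0,1,0]
Step 23: insert st at [14, 25, 36] -> counters=[0,0,1,3,0,3,0,0,0,0,0,0,1,1,3,1,1,0,0,1,0,0,1,0,0,2,3,0,1,2,0,0,0,1,0,1,3,0,2,1,0,1,0]
Step 24: delete fy at [2, 12, 29] -> counters=[0,0,0,3,0,3,0,0,0,0,0,0,0,1,3,1,1,0,0,1,0,0,1,0,0,2,3,0,1,1,0,0,0,1,0,1,3,0,2,1,0,1,0]
Step 25: insert x at [14, 22, 33] -> counters=[0,0,0,3,0,3,0,0,0,0,0,0,0,1,4,1,1,0,0,1,0,0,2,0,0,2,3,0,1,1,0,0,0,2,0,1,3,0,2,1,0,1,0]
Query un: check counters[10]=0 counters[20]=0 counters[39]=1 -> no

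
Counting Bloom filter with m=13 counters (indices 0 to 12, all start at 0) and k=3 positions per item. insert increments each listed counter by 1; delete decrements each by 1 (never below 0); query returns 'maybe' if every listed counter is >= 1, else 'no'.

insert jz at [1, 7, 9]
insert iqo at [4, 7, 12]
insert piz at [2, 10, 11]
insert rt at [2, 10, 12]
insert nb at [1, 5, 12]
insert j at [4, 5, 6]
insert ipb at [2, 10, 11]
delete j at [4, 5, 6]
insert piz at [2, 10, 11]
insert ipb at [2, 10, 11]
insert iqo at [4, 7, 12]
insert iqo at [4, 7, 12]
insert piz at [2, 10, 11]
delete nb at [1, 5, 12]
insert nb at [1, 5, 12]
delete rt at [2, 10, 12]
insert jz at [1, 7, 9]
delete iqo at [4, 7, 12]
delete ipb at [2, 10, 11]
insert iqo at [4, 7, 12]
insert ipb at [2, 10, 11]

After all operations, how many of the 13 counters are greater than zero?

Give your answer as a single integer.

Answer: 9

Derivation:
Step 1: insert jz at [1, 7, 9] -> counters=[0,1,0,0,0,0,0,1,0,1,0,0,0]
Step 2: insert iqo at [4, 7, 12] -> counters=[0,1,0,0,1,0,0,2,0,1,0,0,1]
Step 3: insert piz at [2, 10, 11] -> counters=[0,1,1,0,1,0,0,2,0,1,1,1,1]
Step 4: insert rt at [2, 10, 12] -> counters=[0,1,2,0,1,0,0,2,0,1,2,1,2]
Step 5: insert nb at [1, 5, 12] -> counters=[0,2,2,0,1,1,0,2,0,1,2,1,3]
Step 6: insert j at [4, 5, 6] -> counters=[0,2,2,0,2,2,1,2,0,1,2,1,3]
Step 7: insert ipb at [2, 10, 11] -> counters=[0,2,3,0,2,2,1,2,0,1,3,2,3]
Step 8: delete j at [4, 5, 6] -> counters=[0,2,3,0,1,1,0,2,0,1,3,2,3]
Step 9: insert piz at [2, 10, 11] -> counters=[0,2,4,0,1,1,0,2,0,1,4,3,3]
Step 10: insert ipb at [2, 10, 11] -> counters=[0,2,5,0,1,1,0,2,0,1,5,4,3]
Step 11: insert iqo at [4, 7, 12] -> counters=[0,2,5,0,2,1,0,3,0,1,5,4,4]
Step 12: insert iqo at [4, 7, 12] -> counters=[0,2,5,0,3,1,0,4,0,1,5,4,5]
Step 13: insert piz at [2, 10, 11] -> counters=[0,2,6,0,3,1,0,4,0,1,6,5,5]
Step 14: delete nb at [1, 5, 12] -> counters=[0,1,6,0,3,0,0,4,0,1,6,5,4]
Step 15: insert nb at [1, 5, 12] -> counters=[0,2,6,0,3,1,0,4,0,1,6,5,5]
Step 16: delete rt at [2, 10, 12] -> counters=[0,2,5,0,3,1,0,4,0,1,5,5,4]
Step 17: insert jz at [1, 7, 9] -> counters=[0,3,5,0,3,1,0,5,0,2,5,5,4]
Step 18: delete iqo at [4, 7, 12] -> counters=[0,3,5,0,2,1,0,4,0,2,5,5,3]
Step 19: delete ipb at [2, 10, 11] -> counters=[0,3,4,0,2,1,0,4,0,2,4,4,3]
Step 20: insert iqo at [4, 7, 12] -> counters=[0,3,4,0,3,1,0,5,0,2,4,4,4]
Step 21: insert ipb at [2, 10, 11] -> counters=[0,3,5,0,3,1,0,5,0,2,5,5,4]
Final counters=[0,3,5,0,3,1,0,5,0,2,5,5,4] -> 9 nonzero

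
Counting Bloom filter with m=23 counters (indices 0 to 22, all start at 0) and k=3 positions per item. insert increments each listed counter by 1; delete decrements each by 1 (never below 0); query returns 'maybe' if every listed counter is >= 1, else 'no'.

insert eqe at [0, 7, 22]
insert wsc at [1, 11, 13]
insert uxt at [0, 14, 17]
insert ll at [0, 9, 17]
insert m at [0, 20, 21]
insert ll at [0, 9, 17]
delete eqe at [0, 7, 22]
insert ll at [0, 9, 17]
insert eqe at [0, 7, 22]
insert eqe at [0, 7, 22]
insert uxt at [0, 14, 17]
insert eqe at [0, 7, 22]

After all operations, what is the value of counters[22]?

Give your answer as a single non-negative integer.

Answer: 3

Derivation:
Step 1: insert eqe at [0, 7, 22] -> counters=[1,0,0,0,0,0,0,1,0,0,0,0,0,0,0,0,0,0,0,0,0,0,1]
Step 2: insert wsc at [1, 11, 13] -> counters=[1,1,0,0,0,0,0,1,0,0,0,1,0,1,0,0,0,0,0,0,0,0,1]
Step 3: insert uxt at [0, 14, 17] -> counters=[2,1,0,0,0,0,0,1,0,0,0,1,0,1,1,0,0,1,0,0,0,0,1]
Step 4: insert ll at [0, 9, 17] -> counters=[3,1,0,0,0,0,0,1,0,1,0,1,0,1,1,0,0,2,0,0,0,0,1]
Step 5: insert m at [0, 20, 21] -> counters=[4,1,0,0,0,0,0,1,0,1,0,1,0,1,1,0,0,2,0,0,1,1,1]
Step 6: insert ll at [0, 9, 17] -> counters=[5,1,0,0,0,0,0,1,0,2,0,1,0,1,1,0,0,3,0,0,1,1,1]
Step 7: delete eqe at [0, 7, 22] -> counters=[4,1,0,0,0,0,0,0,0,2,0,1,0,1,1,0,0,3,0,0,1,1,0]
Step 8: insert ll at [0, 9, 17] -> counters=[5,1,0,0,0,0,0,0,0,3,0,1,0,1,1,0,0,4,0,0,1,1,0]
Step 9: insert eqe at [0, 7, 22] -> counters=[6,1,0,0,0,0,0,1,0,3,0,1,0,1,1,0,0,4,0,0,1,1,1]
Step 10: insert eqe at [0, 7, 22] -> counters=[7,1,0,0,0,0,0,2,0,3,0,1,0,1,1,0,0,4,0,0,1,1,2]
Step 11: insert uxt at [0, 14, 17] -> counters=[8,1,0,0,0,0,0,2,0,3,0,1,0,1,2,0,0,5,0,0,1,1,2]
Step 12: insert eqe at [0, 7, 22] -> counters=[9,1,0,0,0,0,0,3,0,3,0,1,0,1,2,0,0,5,0,0,1,1,3]
Final counters=[9,1,0,0,0,0,0,3,0,3,0,1,0,1,2,0,0,5,0,0,1,1,3] -> counters[22]=3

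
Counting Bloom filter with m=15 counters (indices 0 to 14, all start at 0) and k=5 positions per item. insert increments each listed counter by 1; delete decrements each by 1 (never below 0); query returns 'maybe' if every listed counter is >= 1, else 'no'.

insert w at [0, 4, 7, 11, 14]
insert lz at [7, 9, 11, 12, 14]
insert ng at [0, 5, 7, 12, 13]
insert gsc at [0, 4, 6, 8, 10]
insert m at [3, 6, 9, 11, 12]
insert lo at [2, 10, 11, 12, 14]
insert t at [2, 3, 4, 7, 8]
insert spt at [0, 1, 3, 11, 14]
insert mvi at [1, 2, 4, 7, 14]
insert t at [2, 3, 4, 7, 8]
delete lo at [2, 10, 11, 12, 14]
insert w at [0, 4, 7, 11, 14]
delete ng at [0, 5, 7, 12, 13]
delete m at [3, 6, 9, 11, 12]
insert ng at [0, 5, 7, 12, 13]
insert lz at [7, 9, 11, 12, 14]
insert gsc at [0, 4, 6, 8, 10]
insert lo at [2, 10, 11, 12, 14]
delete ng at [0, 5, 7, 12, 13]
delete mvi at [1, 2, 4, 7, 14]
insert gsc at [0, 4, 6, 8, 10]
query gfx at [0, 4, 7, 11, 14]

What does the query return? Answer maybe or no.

Step 1: insert w at [0, 4, 7, 11, 14] -> counters=[1,0,0,0,1,0,0,1,0,0,0,1,0,0,1]
Step 2: insert lz at [7, 9, 11, 12, 14] -> counters=[1,0,0,0,1,0,0,2,0,1,0,2,1,0,2]
Step 3: insert ng at [0, 5, 7, 12, 13] -> counters=[2,0,0,0,1,1,0,3,0,1,0,2,2,1,2]
Step 4: insert gsc at [0, 4, 6, 8, 10] -> counters=[3,0,0,0,2,1,1,3,1,1,1,2,2,1,2]
Step 5: insert m at [3, 6, 9, 11, 12] -> counters=[3,0,0,1,2,1,2,3,1,2,1,3,3,1,2]
Step 6: insert lo at [2, 10, 11, 12, 14] -> counters=[3,0,1,1,2,1,2,3,1,2,2,4,4,1,3]
Step 7: insert t at [2, 3, 4, 7, 8] -> counters=[3,0,2,2,3,1,2,4,2,2,2,4,4,1,3]
Step 8: insert spt at [0, 1, 3, 11, 14] -> counters=[4,1,2,3,3,1,2,4,2,2,2,5,4,1,4]
Step 9: insert mvi at [1, 2, 4, 7, 14] -> counters=[4,2,3,3,4,1,2,5,2,2,2,5,4,1,5]
Step 10: insert t at [2, 3, 4, 7, 8] -> counters=[4,2,4,4,5,1,2,6,3,2,2,5,4,1,5]
Step 11: delete lo at [2, 10, 11, 12, 14] -> counters=[4,2,3,4,5,1,2,6,3,2,1,4,3,1,4]
Step 12: insert w at [0, 4, 7, 11, 14] -> counters=[5,2,3,4,6,1,2,7,3,2,1,5,3,1,5]
Step 13: delete ng at [0, 5, 7, 12, 13] -> counters=[4,2,3,4,6,0,2,6,3,2,1,5,2,0,5]
Step 14: delete m at [3, 6, 9, 11, 12] -> counters=[4,2,3,3,6,0,1,6,3,1,1,4,1,0,5]
Step 15: insert ng at [0, 5, 7, 12, 13] -> counters=[5,2,3,3,6,1,1,7,3,1,1,4,2,1,5]
Step 16: insert lz at [7, 9, 11, 12, 14] -> counters=[5,2,3,3,6,1,1,8,3,2,1,5,3,1,6]
Step 17: insert gsc at [0, 4, 6, 8, 10] -> counters=[6,2,3,3,7,1,2,8,4,2,2,5,3,1,6]
Step 18: insert lo at [2, 10, 11, 12, 14] -> counters=[6,2,4,3,7,1,2,8,4,2,3,6,4,1,7]
Step 19: delete ng at [0, 5, 7, 12, 13] -> counters=[5,2,4,3,7,0,2,7,4,2,3,6,3,0,7]
Step 20: delete mvi at [1, 2, 4, 7, 14] -> counters=[5,1,3,3,6,0,2,6,4,2,3,6,3,0,6]
Step 21: insert gsc at [0, 4, 6, 8, 10] -> counters=[6,1,3,3,7,0,3,6,5,2,4,6,3,0,6]
Query gfx: check counters[0]=6 counters[4]=7 counters[7]=6 counters[11]=6 counters[14]=6 -> maybe

Answer: maybe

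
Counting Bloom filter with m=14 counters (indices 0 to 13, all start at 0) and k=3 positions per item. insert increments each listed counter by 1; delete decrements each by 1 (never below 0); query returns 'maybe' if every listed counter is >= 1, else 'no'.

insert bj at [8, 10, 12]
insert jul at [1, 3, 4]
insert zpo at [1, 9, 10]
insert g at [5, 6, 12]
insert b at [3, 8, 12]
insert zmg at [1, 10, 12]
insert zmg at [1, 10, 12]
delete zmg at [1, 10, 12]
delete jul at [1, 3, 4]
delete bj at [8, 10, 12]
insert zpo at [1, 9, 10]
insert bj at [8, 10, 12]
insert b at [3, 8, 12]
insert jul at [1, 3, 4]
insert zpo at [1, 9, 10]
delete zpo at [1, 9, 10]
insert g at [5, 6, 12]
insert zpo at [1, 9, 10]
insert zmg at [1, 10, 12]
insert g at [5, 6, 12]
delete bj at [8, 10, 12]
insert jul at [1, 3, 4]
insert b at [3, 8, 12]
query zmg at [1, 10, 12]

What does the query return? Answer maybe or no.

Answer: maybe

Derivation:
Step 1: insert bj at [8, 10, 12] -> counters=[0,0,0,0,0,0,0,0,1,0,1,0,1,0]
Step 2: insert jul at [1, 3, 4] -> counters=[0,1,0,1,1,0,0,0,1,0,1,0,1,0]
Step 3: insert zpo at [1, 9, 10] -> counters=[0,2,0,1,1,0,0,0,1,1,2,0,1,0]
Step 4: insert g at [5, 6, 12] -> counters=[0,2,0,1,1,1,1,0,1,1,2,0,2,0]
Step 5: insert b at [3, 8, 12] -> counters=[0,2,0,2,1,1,1,0,2,1,2,0,3,0]
Step 6: insert zmg at [1, 10, 12] -> counters=[0,3,0,2,1,1,1,0,2,1,3,0,4,0]
Step 7: insert zmg at [1, 10, 12] -> counters=[0,4,0,2,1,1,1,0,2,1,4,0,5,0]
Step 8: delete zmg at [1, 10, 12] -> counters=[0,3,0,2,1,1,1,0,2,1,3,0,4,0]
Step 9: delete jul at [1, 3, 4] -> counters=[0,2,0,1,0,1,1,0,2,1,3,0,4,0]
Step 10: delete bj at [8, 10, 12] -> counters=[0,2,0,1,0,1,1,0,1,1,2,0,3,0]
Step 11: insert zpo at [1, 9, 10] -> counters=[0,3,0,1,0,1,1,0,1,2,3,0,3,0]
Step 12: insert bj at [8, 10, 12] -> counters=[0,3,0,1,0,1,1,0,2,2,4,0,4,0]
Step 13: insert b at [3, 8, 12] -> counters=[0,3,0,2,0,1,1,0,3,2,4,0,5,0]
Step 14: insert jul at [1, 3, 4] -> counters=[0,4,0,3,1,1,1,0,3,2,4,0,5,0]
Step 15: insert zpo at [1, 9, 10] -> counters=[0,5,0,3,1,1,1,0,3,3,5,0,5,0]
Step 16: delete zpo at [1, 9, 10] -> counters=[0,4,0,3,1,1,1,0,3,2,4,0,5,0]
Step 17: insert g at [5, 6, 12] -> counters=[0,4,0,3,1,2,2,0,3,2,4,0,6,0]
Step 18: insert zpo at [1, 9, 10] -> counters=[0,5,0,3,1,2,2,0,3,3,5,0,6,0]
Step 19: insert zmg at [1, 10, 12] -> counters=[0,6,0,3,1,2,2,0,3,3,6,0,7,0]
Step 20: insert g at [5, 6, 12] -> counters=[0,6,0,3,1,3,3,0,3,3,6,0,8,0]
Step 21: delete bj at [8, 10, 12] -> counters=[0,6,0,3,1,3,3,0,2,3,5,0,7,0]
Step 22: insert jul at [1, 3, 4] -> counters=[0,7,0,4,2,3,3,0,2,3,5,0,7,0]
Step 23: insert b at [3, 8, 12] -> counters=[0,7,0,5,2,3,3,0,3,3,5,0,8,0]
Query zmg: check counters[1]=7 counters[10]=5 counters[12]=8 -> maybe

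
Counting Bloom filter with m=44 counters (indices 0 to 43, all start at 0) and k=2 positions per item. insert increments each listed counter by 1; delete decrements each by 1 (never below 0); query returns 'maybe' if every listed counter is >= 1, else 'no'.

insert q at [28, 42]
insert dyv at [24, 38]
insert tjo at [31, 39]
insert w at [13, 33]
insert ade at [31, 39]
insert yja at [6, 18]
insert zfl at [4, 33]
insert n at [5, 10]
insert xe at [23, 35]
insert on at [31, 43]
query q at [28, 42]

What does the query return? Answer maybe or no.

Answer: maybe

Derivation:
Step 1: insert q at [28, 42] -> counters=[0,0,0,0,0,0,0,0,0,0,0,0,0,0,0,0,0,0,0,0,0,0,0,0,0,0,0,0,1,0,0,0,0,0,0,0,0,0,0,0,0,0,1,0]
Step 2: insert dyv at [24, 38] -> counters=[0,0,0,0,0,0,0,0,0,0,0,0,0,0,0,0,0,0,0,0,0,0,0,0,1,0,0,0,1,0,0,0,0,0,0,0,0,0,1,0,0,0,1,0]
Step 3: insert tjo at [31, 39] -> counters=[0,0,0,0,0,0,0,0,0,0,0,0,0,0,0,0,0,0,0,0,0,0,0,0,1,0,0,0,1,0,0,1,0,0,0,0,0,0,1,1,0,0,1,0]
Step 4: insert w at [13, 33] -> counters=[0,0,0,0,0,0,0,0,0,0,0,0,0,1,0,0,0,0,0,0,0,0,0,0,1,0,0,0,1,0,0,1,0,1,0,0,0,0,1,1,0,0,1,0]
Step 5: insert ade at [31, 39] -> counters=[0,0,0,0,0,0,0,0,0,0,0,0,0,1,0,0,0,0,0,0,0,0,0,0,1,0,0,0,1,0,0,2,0,1,0,0,0,0,1,2,0,0,1,0]
Step 6: insert yja at [6, 18] -> counters=[0,0,0,0,0,0,1,0,0,0,0,0,0,1,0,0,0,0,1,0,0,0,0,0,1,0,0,0,1,0,0,2,0,1,0,0,0,0,1,2,0,0,1,0]
Step 7: insert zfl at [4, 33] -> counters=[0,0,0,0,1,0,1,0,0,0,0,0,0,1,0,0,0,0,1,0,0,0,0,0,1,0,0,0,1,0,0,2,0,2,0,0,0,0,1,2,0,0,1,0]
Step 8: insert n at [5, 10] -> counters=[0,0,0,0,1,1,1,0,0,0,1,0,0,1,0,0,0,0,1,0,0,0,0,0,1,0,0,0,1,0,0,2,0,2,0,0,0,0,1,2,0,0,1,0]
Step 9: insert xe at [23, 35] -> counters=[0,0,0,0,1,1,1,0,0,0,1,0,0,1,0,0,0,0,1,0,0,0,0,1,1,0,0,0,1,0,0,2,0,2,0,1,0,0,1,2,0,0,1,0]
Step 10: insert on at [31, 43] -> counters=[0,0,0,0,1,1,1,0,0,0,1,0,0,1,0,0,0,0,1,0,0,0,0,1,1,0,0,0,1,0,0,3,0,2,0,1,0,0,1,2,0,0,1,1]
Query q: check counters[28]=1 counters[42]=1 -> maybe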